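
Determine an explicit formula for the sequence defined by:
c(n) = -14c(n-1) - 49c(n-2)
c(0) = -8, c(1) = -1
Characteristic equation: x² + 14x + 49 = 0, which is (x - (-7))².
Repeated root r = -7.
General solution: c(n) = (A + Bn)·(-7)^n.
From c(0) = -8: A = -8.
From c(1) = -1: (A + B)·(-7) = -1 ⇒ B = \frac{57}{7}.
So c(n) = \left(\frac{57 n}{7} - 8\right) \cdot (-7)^n.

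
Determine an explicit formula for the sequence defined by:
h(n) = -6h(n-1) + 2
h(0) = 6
First-order linear non-homogeneous.
Homogeneous solution: h_h(n) = A·(-6)^n.
Try constant particular solution h_p = K: K = -6K + 2 ⇒ K = \frac{2}{7}.
General: h(n) = A·(-6)^n + \frac{2}{7}.
Apply h(0) = 6: A + \frac{2}{7} = 6 ⇒ A = \frac{40}{7}.
So h(n) = \frac{40 \left(-6\right)^{n}}{7} + \frac{2}{7}.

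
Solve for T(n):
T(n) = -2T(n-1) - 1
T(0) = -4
First-order linear non-homogeneous.
Homogeneous solution: T_h(n) = A·(-2)^n.
Try constant particular solution T_p = K: K = -2K - 1 ⇒ K = - \frac{1}{3}.
General: T(n) = A·(-2)^n - \frac{1}{3}.
Apply T(0) = -4: A - \frac{1}{3} = -4 ⇒ A = - \frac{11}{3}.
So T(n) = - \frac{11 \left(-2\right)^{n}}{3} - \frac{1}{3}.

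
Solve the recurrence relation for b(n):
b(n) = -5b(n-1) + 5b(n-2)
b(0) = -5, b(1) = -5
Characteristic equation: x² + 5x - 5 = 0.
Discriminant Δ = (-5)² + 4·(5) = 45.
Roots r₁,₂ = (-5 ± √45)/2, so r₁ = - \frac{5}{2} + \frac{3 \sqrt{5}}{2}, r₂ = - \frac{3 \sqrt{5}}{2} - \frac{5}{2}.
General solution: b(n) = A·r₁^n + B·r₂^n.
From the initial conditions, A + B = -5 and r₁A + r₂B = -5.
Since r₁ - r₂ = √45: A = (-5 - (-5)r₂)/√45 = - \frac{7 \sqrt{5}}{6} - \frac{5}{2}, and B = -5 - A = - \frac{5}{2} + \frac{7 \sqrt{5}}{6}.
So b(n) = \left(- \frac{7 \sqrt{5}}{6} - \frac{5}{2}\right)\left(- \frac{5}{2} + \frac{3 \sqrt{5}}{2}\right)^n + \left(- \frac{5}{2} + \frac{7 \sqrt{5}}{6}\right)\left(- \frac{3 \sqrt{5}}{2} - \frac{5}{2}\right)^n.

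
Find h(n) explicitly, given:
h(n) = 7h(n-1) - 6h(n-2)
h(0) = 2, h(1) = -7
Characteristic equation: x² - 7x + 6 = 0, which factors as (x - (1))(x - (6)) = 0.
Roots r₁ = 1, r₂ = 6 (distinct).
General solution: h(n) = A·(1)^n + B·(6)^n.
From h(0) = 2: A + B = 2.
From h(1) = -7: A + 6B = -7.
Solving: A = \frac{19}{5}, B = - \frac{9}{5}.
So h(n) = \frac{19}{5} - \frac{9 \cdot 6^{n}}{5}.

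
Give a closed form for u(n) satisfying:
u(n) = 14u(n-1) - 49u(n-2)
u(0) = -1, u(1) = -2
Characteristic equation: x² - 14x + 49 = 0, which is (x - (7))².
Repeated root r = 7.
General solution: u(n) = (A + Bn)·(7)^n.
From u(0) = -1: A = -1.
From u(1) = -2: (A + B)·(7) = -2 ⇒ B = \frac{5}{7}.
So u(n) = \left(\frac{5 n}{7} - 1\right) \cdot (7)^n.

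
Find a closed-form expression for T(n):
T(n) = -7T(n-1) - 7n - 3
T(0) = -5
First-order linear with linear forcing.
Homogeneous solution: T_h(n) = A·(-7)^n.
Try particular T_p(n) = pn + q. Substituting:
  pn + q = -7(p(n-1) + q) - 7n - 3.
Matching the n-coefficient: p = -7p - 7 ⇒ p = - \frac{7}{8}.
Matching constants: q = 7p - 7q - 3 ⇒ q = - \frac{73}{64}.
General: T(n) = A·(-7)^n - \frac{7 n}{8} - \frac{73}{64}.
Apply T(0) = -5: A - \frac{73}{64} = -5 ⇒ A = - \frac{247}{64}.
So T(n) = - \frac{247 \left(-7\right)^{n}}{64} - \frac{7 n}{8} - \frac{73}{64}.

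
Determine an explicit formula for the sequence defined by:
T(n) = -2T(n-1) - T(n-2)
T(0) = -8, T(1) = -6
Characteristic equation: x² + 2x + 1 = 0, which is (x - (-1))².
Repeated root r = -1.
General solution: T(n) = (A + Bn)·(-1)^n.
From T(0) = -8: A = -8.
From T(1) = -6: (A + B)·(-1) = -6 ⇒ B = 14.
So T(n) = \left(14 n - 8\right) \cdot (-1)^n.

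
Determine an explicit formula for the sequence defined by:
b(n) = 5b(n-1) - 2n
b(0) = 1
First-order linear with linear forcing.
Homogeneous solution: b_h(n) = A·(5)^n.
Try particular b_p(n) = pn + q. Substituting:
  pn + q = 5(p(n-1) + q) - 2n.
Matching the n-coefficient: p = 5p - 2 ⇒ p = \frac{1}{2}.
Matching constants: q = -5p + 5q ⇒ q = \frac{5}{8}.
General: b(n) = A·(5)^n + \frac{n}{2} + \frac{5}{8}.
Apply b(0) = 1: A + \frac{5}{8} = 1 ⇒ A = \frac{3}{8}.
So b(n) = \frac{3 \cdot 5^{n}}{8} + \frac{n}{2} + \frac{5}{8}.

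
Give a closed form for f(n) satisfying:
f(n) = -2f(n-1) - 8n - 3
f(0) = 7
First-order linear with linear forcing.
Homogeneous solution: f_h(n) = A·(-2)^n.
Try particular f_p(n) = pn + q. Substituting:
  pn + q = -2(p(n-1) + q) - 8n - 3.
Matching the n-coefficient: p = -2p - 8 ⇒ p = - \frac{8}{3}.
Matching constants: q = 2p - 2q - 3 ⇒ q = - \frac{25}{9}.
General: f(n) = A·(-2)^n - \frac{8 n}{3} - \frac{25}{9}.
Apply f(0) = 7: A - \frac{25}{9} = 7 ⇒ A = \frac{88}{9}.
So f(n) = \frac{88 \left(-2\right)^{n}}{9} - \frac{8 n}{3} - \frac{25}{9}.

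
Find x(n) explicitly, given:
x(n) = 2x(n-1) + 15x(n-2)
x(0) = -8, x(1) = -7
Characteristic equation: x² - 2x - 15 = 0, which factors as (x - (-3))(x - (5)) = 0.
Roots r₁ = -3, r₂ = 5 (distinct).
General solution: x(n) = A·(-3)^n + B·(5)^n.
From x(0) = -8: A + B = -8.
From x(1) = -7: -3A + 5B = -7.
Solving: A = - \frac{33}{8}, B = - \frac{31}{8}.
So x(n) = - \frac{33 \left(-3\right)^{n}}{8} - \frac{31 \cdot 5^{n}}{8}.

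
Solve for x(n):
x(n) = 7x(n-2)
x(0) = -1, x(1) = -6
Characteristic equation: x² - 7 = 0.
Discriminant Δ = (0)² + 4·(7) = 28.
Roots r₁,₂ = (0 ± √28)/2, so r₁ = \sqrt{7}, r₂ = - \sqrt{7}.
General solution: x(n) = A·r₁^n + B·r₂^n.
From the initial conditions, A + B = -1 and r₁A + r₂B = -6.
Since r₁ - r₂ = √28: A = (-6 - (-1)r₂)/√28 = - \frac{3 \sqrt{7}}{7} - \frac{1}{2}, and B = -1 - A = - \frac{1}{2} + \frac{3 \sqrt{7}}{7}.
So x(n) = \left(- \frac{3 \sqrt{7}}{7} - \frac{1}{2}\right)\left(\sqrt{7}\right)^n + \left(- \frac{1}{2} + \frac{3 \sqrt{7}}{7}\right)\left(- \sqrt{7}\right)^n.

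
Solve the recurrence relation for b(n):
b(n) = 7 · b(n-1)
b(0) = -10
Pure geometric recurrence with ratio 7.
By induction b(n) = b(0) · (7)^n = - 10 \cdot 7^{n}.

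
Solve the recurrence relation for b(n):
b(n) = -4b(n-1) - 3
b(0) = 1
First-order linear non-homogeneous.
Homogeneous solution: b_h(n) = A·(-4)^n.
Try constant particular solution b_p = K: K = -4K - 3 ⇒ K = - \frac{3}{5}.
General: b(n) = A·(-4)^n - \frac{3}{5}.
Apply b(0) = 1: A - \frac{3}{5} = 1 ⇒ A = \frac{8}{5}.
So b(n) = \frac{8 \left(-4\right)^{n}}{5} - \frac{3}{5}.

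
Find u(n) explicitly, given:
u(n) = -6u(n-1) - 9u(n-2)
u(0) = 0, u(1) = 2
Characteristic equation: x² + 6x + 9 = 0, which is (x - (-3))².
Repeated root r = -3.
General solution: u(n) = (A + Bn)·(-3)^n.
From u(0) = 0: A = 0.
From u(1) = 2: (A + B)·(-3) = 2 ⇒ B = - \frac{2}{3}.
So u(n) = \left(- \frac{2 n}{3}\right) \cdot (-3)^n.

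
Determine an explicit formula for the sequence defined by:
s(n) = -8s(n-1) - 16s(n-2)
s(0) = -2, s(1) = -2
Characteristic equation: x² + 8x + 16 = 0, which is (x - (-4))².
Repeated root r = -4.
General solution: s(n) = (A + Bn)·(-4)^n.
From s(0) = -2: A = -2.
From s(1) = -2: (A + B)·(-4) = -2 ⇒ B = \frac{5}{2}.
So s(n) = \left(\frac{5 n}{2} - 2\right) \cdot (-4)^n.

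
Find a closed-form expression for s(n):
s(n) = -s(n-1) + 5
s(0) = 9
First-order linear non-homogeneous.
Homogeneous solution: s_h(n) = A·(-1)^n.
Try constant particular solution s_p = K: K = -K + 5 ⇒ K = \frac{5}{2}.
General: s(n) = A·(-1)^n + \frac{5}{2}.
Apply s(0) = 9: A + \frac{5}{2} = 9 ⇒ A = \frac{13}{2}.
So s(n) = \frac{13 \left(-1\right)^{n}}{2} + \frac{5}{2}.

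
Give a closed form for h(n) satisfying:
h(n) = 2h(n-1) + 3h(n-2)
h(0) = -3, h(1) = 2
Characteristic equation: x² - 2x - 3 = 0, which factors as (x - (-1))(x - (3)) = 0.
Roots r₁ = -1, r₂ = 3 (distinct).
General solution: h(n) = A·(-1)^n + B·(3)^n.
From h(0) = -3: A + B = -3.
From h(1) = 2: -A + 3B = 2.
Solving: A = - \frac{11}{4}, B = - \frac{1}{4}.
So h(n) = - \frac{11 \left(-1\right)^{n}}{4} - \frac{3^{n}}{4}.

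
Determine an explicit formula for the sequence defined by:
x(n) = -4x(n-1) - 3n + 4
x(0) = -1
First-order linear with linear forcing.
Homogeneous solution: x_h(n) = A·(-4)^n.
Try particular x_p(n) = pn + q. Substituting:
  pn + q = -4(p(n-1) + q) - 3n + 4.
Matching the n-coefficient: p = -4p - 3 ⇒ p = - \frac{3}{5}.
Matching constants: q = 4p - 4q + 4 ⇒ q = \frac{8}{25}.
General: x(n) = A·(-4)^n - \frac{3 n}{5} + \frac{8}{25}.
Apply x(0) = -1: A + \frac{8}{25} = -1 ⇒ A = - \frac{33}{25}.
So x(n) = - \frac{33 \left(-4\right)^{n}}{25} - \frac{3 n}{5} + \frac{8}{25}.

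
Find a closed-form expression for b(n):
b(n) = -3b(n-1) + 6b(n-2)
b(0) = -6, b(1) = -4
Characteristic equation: x² + 3x - 6 = 0.
Discriminant Δ = (-3)² + 4·(6) = 33.
Roots r₁,₂ = (-3 ± √33)/2, so r₁ = - \frac{3}{2} + \frac{\sqrt{33}}{2}, r₂ = - \frac{\sqrt{33}}{2} - \frac{3}{2}.
General solution: b(n) = A·r₁^n + B·r₂^n.
From the initial conditions, A + B = -6 and r₁A + r₂B = -4.
Since r₁ - r₂ = √33: A = (-4 - (-6)r₂)/√33 = -3 - \frac{13 \sqrt{33}}{33}, and B = -6 - A = -3 + \frac{13 \sqrt{33}}{33}.
So b(n) = \left(-3 - \frac{13 \sqrt{33}}{33}\right)\left(- \frac{3}{2} + \frac{\sqrt{33}}{2}\right)^n + \left(-3 + \frac{13 \sqrt{33}}{33}\right)\left(- \frac{\sqrt{33}}{2} - \frac{3}{2}\right)^n.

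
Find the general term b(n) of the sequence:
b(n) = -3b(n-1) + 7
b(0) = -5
First-order linear non-homogeneous.
Homogeneous solution: b_h(n) = A·(-3)^n.
Try constant particular solution b_p = K: K = -3K + 7 ⇒ K = \frac{7}{4}.
General: b(n) = A·(-3)^n + \frac{7}{4}.
Apply b(0) = -5: A + \frac{7}{4} = -5 ⇒ A = - \frac{27}{4}.
So b(n) = \frac{7}{4} - \frac{27 \left(-3\right)^{n}}{4}.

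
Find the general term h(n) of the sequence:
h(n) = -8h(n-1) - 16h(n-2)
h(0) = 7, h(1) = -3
Characteristic equation: x² + 8x + 16 = 0, which is (x - (-4))².
Repeated root r = -4.
General solution: h(n) = (A + Bn)·(-4)^n.
From h(0) = 7: A = 7.
From h(1) = -3: (A + B)·(-4) = -3 ⇒ B = - \frac{25}{4}.
So h(n) = \left(7 - \frac{25 n}{4}\right) \cdot (-4)^n.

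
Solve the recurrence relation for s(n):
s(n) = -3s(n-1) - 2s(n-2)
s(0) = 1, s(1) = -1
Characteristic equation: x² + 3x + 2 = 0, which factors as (x - (-2))(x - (-1)) = 0.
Roots r₁ = -2, r₂ = -1 (distinct).
General solution: s(n) = A·(-2)^n + B·(-1)^n.
From s(0) = 1: A + B = 1.
From s(1) = -1: -2A - B = -1.
Solving: A = 0, B = 1.
So s(n) = \left(-1\right)^{n}.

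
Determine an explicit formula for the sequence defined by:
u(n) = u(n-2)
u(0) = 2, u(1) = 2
Characteristic equation: x² - 1 = 0, which factors as (x - (-1))(x - (1)) = 0.
Roots r₁ = -1, r₂ = 1 (distinct).
General solution: u(n) = A·(-1)^n + B·(1)^n.
From u(0) = 2: A + B = 2.
From u(1) = 2: -A + B = 2.
Solving: A = 0, B = 2.
So u(n) = 2.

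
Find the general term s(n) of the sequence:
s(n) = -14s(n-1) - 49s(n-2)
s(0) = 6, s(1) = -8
Characteristic equation: x² + 14x + 49 = 0, which is (x - (-7))².
Repeated root r = -7.
General solution: s(n) = (A + Bn)·(-7)^n.
From s(0) = 6: A = 6.
From s(1) = -8: (A + B)·(-7) = -8 ⇒ B = - \frac{34}{7}.
So s(n) = \left(6 - \frac{34 n}{7}\right) \cdot (-7)^n.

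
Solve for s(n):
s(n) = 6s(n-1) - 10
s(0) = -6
First-order linear non-homogeneous.
Homogeneous solution: s_h(n) = A·(6)^n.
Try constant particular solution s_p = K: K = 6K - 10 ⇒ K = 2.
General: s(n) = A·(6)^n + 2.
Apply s(0) = -6: A + 2 = -6 ⇒ A = -8.
So s(n) = 2 - 8 \cdot 6^{n}.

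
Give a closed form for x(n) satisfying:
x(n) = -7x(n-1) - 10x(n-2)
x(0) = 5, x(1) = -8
Characteristic equation: x² + 7x + 10 = 0, which factors as (x - (-5))(x - (-2)) = 0.
Roots r₁ = -5, r₂ = -2 (distinct).
General solution: x(n) = A·(-5)^n + B·(-2)^n.
From x(0) = 5: A + B = 5.
From x(1) = -8: -5A - 2B = -8.
Solving: A = - \frac{2}{3}, B = \frac{17}{3}.
So x(n) = \frac{17 \left(-2\right)^{n}}{3} - \frac{2 \left(-5\right)^{n}}{3}.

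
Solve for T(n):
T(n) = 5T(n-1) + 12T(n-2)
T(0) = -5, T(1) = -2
Characteristic equation: x² - 5x - 12 = 0.
Discriminant Δ = (5)² + 4·(12) = 73.
Roots r₁,₂ = (5 ± √73)/2, so r₁ = \frac{5}{2} + \frac{\sqrt{73}}{2}, r₂ = \frac{5}{2} - \frac{\sqrt{73}}{2}.
General solution: T(n) = A·r₁^n + B·r₂^n.
From the initial conditions, A + B = -5 and r₁A + r₂B = -2.
Since r₁ - r₂ = √73: A = (-2 - (-5)r₂)/√73 = - \frac{5}{2} + \frac{21 \sqrt{73}}{146}, and B = -5 - A = - \frac{5}{2} - \frac{21 \sqrt{73}}{146}.
So T(n) = \left(- \frac{5}{2} + \frac{21 \sqrt{73}}{146}\right)\left(\frac{5}{2} + \frac{\sqrt{73}}{2}\right)^n + \left(- \frac{5}{2} - \frac{21 \sqrt{73}}{146}\right)\left(\frac{5}{2} - \frac{\sqrt{73}}{2}\right)^n.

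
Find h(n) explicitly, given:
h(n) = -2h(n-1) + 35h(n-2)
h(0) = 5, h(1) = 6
Characteristic equation: x² + 2x - 35 = 0, which factors as (x - (5))(x - (-7)) = 0.
Roots r₁ = 5, r₂ = -7 (distinct).
General solution: h(n) = A·(5)^n + B·(-7)^n.
From h(0) = 5: A + B = 5.
From h(1) = 6: 5A - 7B = 6.
Solving: A = \frac{41}{12}, B = \frac{19}{12}.
So h(n) = \frac{19 \left(-7\right)^{n}}{12} + \frac{41 \cdot 5^{n}}{12}.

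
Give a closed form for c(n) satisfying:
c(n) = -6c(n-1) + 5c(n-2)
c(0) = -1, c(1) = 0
Characteristic equation: x² + 6x - 5 = 0.
Discriminant Δ = (-6)² + 4·(5) = 56.
Roots r₁,₂ = (-6 ± √56)/2, so r₁ = -3 + \sqrt{14}, r₂ = - \sqrt{14} - 3.
General solution: c(n) = A·r₁^n + B·r₂^n.
From the initial conditions, A + B = -1 and r₁A + r₂B = 0.
Since r₁ - r₂ = √56: A = (0 - (-1)r₂)/√56 = - \frac{1}{2} - \frac{3 \sqrt{14}}{28}, and B = -1 - A = - \frac{1}{2} + \frac{3 \sqrt{14}}{28}.
So c(n) = \left(- \frac{1}{2} - \frac{3 \sqrt{14}}{28}\right)\left(-3 + \sqrt{14}\right)^n + \left(- \frac{1}{2} + \frac{3 \sqrt{14}}{28}\right)\left(- \sqrt{14} - 3\right)^n.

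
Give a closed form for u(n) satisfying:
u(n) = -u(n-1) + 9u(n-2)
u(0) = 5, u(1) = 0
Characteristic equation: x² + x - 9 = 0.
Discriminant Δ = (-1)² + 4·(9) = 37.
Roots r₁,₂ = (-1 ± √37)/2, so r₁ = - \frac{1}{2} + \frac{\sqrt{37}}{2}, r₂ = - \frac{\sqrt{37}}{2} - \frac{1}{2}.
General solution: u(n) = A·r₁^n + B·r₂^n.
From the initial conditions, A + B = 5 and r₁A + r₂B = 0.
Since r₁ - r₂ = √37: A = (0 - (5)r₂)/√37 = \frac{5 \sqrt{37}}{74} + \frac{5}{2}, and B = 5 - A = \frac{5}{2} - \frac{5 \sqrt{37}}{74}.
So u(n) = \left(\frac{5 \sqrt{37}}{74} + \frac{5}{2}\right)\left(- \frac{1}{2} + \frac{\sqrt{37}}{2}\right)^n + \left(\frac{5}{2} - \frac{5 \sqrt{37}}{74}\right)\left(- \frac{\sqrt{37}}{2} - \frac{1}{2}\right)^n.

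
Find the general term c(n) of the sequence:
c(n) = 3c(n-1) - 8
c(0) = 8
First-order linear non-homogeneous.
Homogeneous solution: c_h(n) = A·(3)^n.
Try constant particular solution c_p = K: K = 3K - 8 ⇒ K = 4.
General: c(n) = A·(3)^n + 4.
Apply c(0) = 8: A + 4 = 8 ⇒ A = 4.
So c(n) = 4 \cdot 3^{n} + 4.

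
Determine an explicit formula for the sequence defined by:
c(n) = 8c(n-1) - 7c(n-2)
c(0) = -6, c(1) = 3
Characteristic equation: x² - 8x + 7 = 0, which factors as (x - (1))(x - (7)) = 0.
Roots r₁ = 1, r₂ = 7 (distinct).
General solution: c(n) = A·(1)^n + B·(7)^n.
From c(0) = -6: A + B = -6.
From c(1) = 3: A + 7B = 3.
Solving: A = - \frac{15}{2}, B = \frac{3}{2}.
So c(n) = \frac{3 \cdot 7^{n}}{2} - \frac{15}{2}.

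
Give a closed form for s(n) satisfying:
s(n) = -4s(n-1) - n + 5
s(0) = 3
First-order linear with linear forcing.
Homogeneous solution: s_h(n) = A·(-4)^n.
Try particular s_p(n) = pn + q. Substituting:
  pn + q = -4(p(n-1) + q) - n + 5.
Matching the n-coefficient: p = -4p - 1 ⇒ p = - \frac{1}{5}.
Matching constants: q = 4p - 4q + 5 ⇒ q = \frac{21}{25}.
General: s(n) = A·(-4)^n - \frac{n}{5} + \frac{21}{25}.
Apply s(0) = 3: A + \frac{21}{25} = 3 ⇒ A = \frac{54}{25}.
So s(n) = \frac{54 \left(-4\right)^{n}}{25} - \frac{n}{5} + \frac{21}{25}.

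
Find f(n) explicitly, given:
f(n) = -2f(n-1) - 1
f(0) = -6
First-order linear non-homogeneous.
Homogeneous solution: f_h(n) = A·(-2)^n.
Try constant particular solution f_p = K: K = -2K - 1 ⇒ K = - \frac{1}{3}.
General: f(n) = A·(-2)^n - \frac{1}{3}.
Apply f(0) = -6: A - \frac{1}{3} = -6 ⇒ A = - \frac{17}{3}.
So f(n) = - \frac{17 \left(-2\right)^{n}}{3} - \frac{1}{3}.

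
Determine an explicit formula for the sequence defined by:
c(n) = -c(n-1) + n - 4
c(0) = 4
First-order linear with linear forcing.
Homogeneous solution: c_h(n) = A·(-1)^n.
Try particular c_p(n) = pn + q. Substituting:
  pn + q = -(p(n-1) + q) + n - 4.
Matching the n-coefficient: p = -p + 1 ⇒ p = \frac{1}{2}.
Matching constants: q = p - q - 4 ⇒ q = - \frac{7}{4}.
General: c(n) = A·(-1)^n + \frac{n}{2} - \frac{7}{4}.
Apply c(0) = 4: A - \frac{7}{4} = 4 ⇒ A = \frac{23}{4}.
So c(n) = \frac{23 \left(-1\right)^{n}}{4} + \frac{n}{2} - \frac{7}{4}.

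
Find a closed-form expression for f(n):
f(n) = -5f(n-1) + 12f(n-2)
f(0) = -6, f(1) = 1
Characteristic equation: x² + 5x - 12 = 0.
Discriminant Δ = (-5)² + 4·(12) = 73.
Roots r₁,₂ = (-5 ± √73)/2, so r₁ = - \frac{5}{2} + \frac{\sqrt{73}}{2}, r₂ = - \frac{\sqrt{73}}{2} - \frac{5}{2}.
General solution: f(n) = A·r₁^n + B·r₂^n.
From the initial conditions, A + B = -6 and r₁A + r₂B = 1.
Since r₁ - r₂ = √73: A = (1 - (-6)r₂)/√73 = -3 - \frac{14 \sqrt{73}}{73}, and B = -6 - A = -3 + \frac{14 \sqrt{73}}{73}.
So f(n) = \left(-3 - \frac{14 \sqrt{73}}{73}\right)\left(- \frac{5}{2} + \frac{\sqrt{73}}{2}\right)^n + \left(-3 + \frac{14 \sqrt{73}}{73}\right)\left(- \frac{\sqrt{73}}{2} - \frac{5}{2}\right)^n.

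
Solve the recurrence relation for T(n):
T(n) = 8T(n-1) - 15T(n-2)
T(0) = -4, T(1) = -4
Characteristic equation: x² - 8x + 15 = 0, which factors as (x - (5))(x - (3)) = 0.
Roots r₁ = 5, r₂ = 3 (distinct).
General solution: T(n) = A·(5)^n + B·(3)^n.
From T(0) = -4: A + B = -4.
From T(1) = -4: 5A + 3B = -4.
Solving: A = 4, B = -8.
So T(n) = - 8 \cdot 3^{n} + 4 \cdot 5^{n}.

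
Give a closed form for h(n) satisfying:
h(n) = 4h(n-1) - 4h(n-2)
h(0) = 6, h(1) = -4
Characteristic equation: x² - 4x + 4 = 0, which is (x - (2))².
Repeated root r = 2.
General solution: h(n) = (A + Bn)·(2)^n.
From h(0) = 6: A = 6.
From h(1) = -4: (A + B)·(2) = -4 ⇒ B = -8.
So h(n) = \left(6 - 8 n\right) \cdot (2)^n.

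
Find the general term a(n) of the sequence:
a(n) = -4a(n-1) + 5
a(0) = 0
First-order linear non-homogeneous.
Homogeneous solution: a_h(n) = A·(-4)^n.
Try constant particular solution a_p = K: K = -4K + 5 ⇒ K = 1.
General: a(n) = A·(-4)^n + 1.
Apply a(0) = 0: A + 1 = 0 ⇒ A = -1.
So a(n) = 1 - \left(-4\right)^{n}.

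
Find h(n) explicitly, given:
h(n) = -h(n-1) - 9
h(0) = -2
First-order linear non-homogeneous.
Homogeneous solution: h_h(n) = A·(-1)^n.
Try constant particular solution h_p = K: K = -K - 9 ⇒ K = - \frac{9}{2}.
General: h(n) = A·(-1)^n - \frac{9}{2}.
Apply h(0) = -2: A - \frac{9}{2} = -2 ⇒ A = \frac{5}{2}.
So h(n) = \frac{5 \left(-1\right)^{n}}{2} - \frac{9}{2}.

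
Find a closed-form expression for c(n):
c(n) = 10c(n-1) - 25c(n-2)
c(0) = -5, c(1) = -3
Characteristic equation: x² - 10x + 25 = 0, which is (x - (5))².
Repeated root r = 5.
General solution: c(n) = (A + Bn)·(5)^n.
From c(0) = -5: A = -5.
From c(1) = -3: (A + B)·(5) = -3 ⇒ B = \frac{22}{5}.
So c(n) = \left(\frac{22 n}{5} - 5\right) \cdot (5)^n.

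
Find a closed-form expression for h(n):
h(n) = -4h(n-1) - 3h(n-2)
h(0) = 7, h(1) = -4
Characteristic equation: x² + 4x + 3 = 0, which factors as (x - (-3))(x - (-1)) = 0.
Roots r₁ = -3, r₂ = -1 (distinct).
General solution: h(n) = A·(-3)^n + B·(-1)^n.
From h(0) = 7: A + B = 7.
From h(1) = -4: -3A - B = -4.
Solving: A = - \frac{3}{2}, B = \frac{17}{2}.
So h(n) = \frac{17 \left(-1\right)^{n}}{2} - \frac{3 \left(-3\right)^{n}}{2}.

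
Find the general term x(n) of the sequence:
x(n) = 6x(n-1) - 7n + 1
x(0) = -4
First-order linear with linear forcing.
Homogeneous solution: x_h(n) = A·(6)^n.
Try particular x_p(n) = pn + q. Substituting:
  pn + q = 6(p(n-1) + q) - 7n + 1.
Matching the n-coefficient: p = 6p - 7 ⇒ p = \frac{7}{5}.
Matching constants: q = -6p + 6q + 1 ⇒ q = \frac{37}{25}.
General: x(n) = A·(6)^n + \frac{7 n}{5} + \frac{37}{25}.
Apply x(0) = -4: A + \frac{37}{25} = -4 ⇒ A = - \frac{137}{25}.
So x(n) = - \frac{137 \cdot 6^{n}}{25} + \frac{7 n}{5} + \frac{37}{25}.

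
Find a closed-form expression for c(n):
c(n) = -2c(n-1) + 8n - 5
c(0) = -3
First-order linear with linear forcing.
Homogeneous solution: c_h(n) = A·(-2)^n.
Try particular c_p(n) = pn + q. Substituting:
  pn + q = -2(p(n-1) + q) + 8n - 5.
Matching the n-coefficient: p = -2p + 8 ⇒ p = \frac{8}{3}.
Matching constants: q = 2p - 2q - 5 ⇒ q = \frac{1}{9}.
General: c(n) = A·(-2)^n + \frac{8 n}{3} + \frac{1}{9}.
Apply c(0) = -3: A + \frac{1}{9} = -3 ⇒ A = - \frac{28}{9}.
So c(n) = - \frac{28 \left(-2\right)^{n}}{9} + \frac{8 n}{3} + \frac{1}{9}.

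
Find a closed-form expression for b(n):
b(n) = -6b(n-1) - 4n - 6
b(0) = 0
First-order linear with linear forcing.
Homogeneous solution: b_h(n) = A·(-6)^n.
Try particular b_p(n) = pn + q. Substituting:
  pn + q = -6(p(n-1) + q) - 4n - 6.
Matching the n-coefficient: p = -6p - 4 ⇒ p = - \frac{4}{7}.
Matching constants: q = 6p - 6q - 6 ⇒ q = - \frac{66}{49}.
General: b(n) = A·(-6)^n - \frac{4 n}{7} - \frac{66}{49}.
Apply b(0) = 0: A - \frac{66}{49} = 0 ⇒ A = \frac{66}{49}.
So b(n) = \frac{66 \left(-6\right)^{n}}{49} - \frac{4 n}{7} - \frac{66}{49}.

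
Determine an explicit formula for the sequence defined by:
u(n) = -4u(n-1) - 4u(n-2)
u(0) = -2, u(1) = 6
Characteristic equation: x² + 4x + 4 = 0, which is (x - (-2))².
Repeated root r = -2.
General solution: u(n) = (A + Bn)·(-2)^n.
From u(0) = -2: A = -2.
From u(1) = 6: (A + B)·(-2) = 6 ⇒ B = -1.
So u(n) = \left(- n - 2\right) \cdot (-2)^n.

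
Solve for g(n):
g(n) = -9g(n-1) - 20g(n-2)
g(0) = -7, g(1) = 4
Characteristic equation: x² + 9x + 20 = 0, which factors as (x - (-5))(x - (-4)) = 0.
Roots r₁ = -5, r₂ = -4 (distinct).
General solution: g(n) = A·(-5)^n + B·(-4)^n.
From g(0) = -7: A + B = -7.
From g(1) = 4: -5A - 4B = 4.
Solving: A = 24, B = -31.
So g(n) = - 31 \left(-4\right)^{n} + 24 \left(-5\right)^{n}.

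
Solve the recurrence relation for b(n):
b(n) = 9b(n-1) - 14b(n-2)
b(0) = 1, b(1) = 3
Characteristic equation: x² - 9x + 14 = 0, which factors as (x - (2))(x - (7)) = 0.
Roots r₁ = 2, r₂ = 7 (distinct).
General solution: b(n) = A·(2)^n + B·(7)^n.
From b(0) = 1: A + B = 1.
From b(1) = 3: 2A + 7B = 3.
Solving: A = \frac{4}{5}, B = \frac{1}{5}.
So b(n) = \frac{4 \cdot 2^{n}}{5} + \frac{7^{n}}{5}.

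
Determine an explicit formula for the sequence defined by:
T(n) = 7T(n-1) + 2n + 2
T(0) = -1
First-order linear with linear forcing.
Homogeneous solution: T_h(n) = A·(7)^n.
Try particular T_p(n) = pn + q. Substituting:
  pn + q = 7(p(n-1) + q) + 2n + 2.
Matching the n-coefficient: p = 7p + 2 ⇒ p = - \frac{1}{3}.
Matching constants: q = -7p + 7q + 2 ⇒ q = - \frac{13}{18}.
General: T(n) = A·(7)^n - \frac{n}{3} - \frac{13}{18}.
Apply T(0) = -1: A - \frac{13}{18} = -1 ⇒ A = - \frac{5}{18}.
So T(n) = - \frac{5 \cdot 7^{n}}{18} - \frac{n}{3} - \frac{13}{18}.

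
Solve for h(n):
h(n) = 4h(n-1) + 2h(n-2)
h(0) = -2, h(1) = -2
Characteristic equation: x² - 4x - 2 = 0.
Discriminant Δ = (4)² + 4·(2) = 24.
Roots r₁,₂ = (4 ± √24)/2, so r₁ = 2 + \sqrt{6}, r₂ = 2 - \sqrt{6}.
General solution: h(n) = A·r₁^n + B·r₂^n.
From the initial conditions, A + B = -2 and r₁A + r₂B = -2.
Since r₁ - r₂ = √24: A = (-2 - (-2)r₂)/√24 = -1 + \frac{\sqrt{6}}{6}, and B = -2 - A = -1 - \frac{\sqrt{6}}{6}.
So h(n) = \left(-1 + \frac{\sqrt{6}}{6}\right)\left(2 + \sqrt{6}\right)^n + \left(-1 - \frac{\sqrt{6}}{6}\right)\left(2 - \sqrt{6}\right)^n.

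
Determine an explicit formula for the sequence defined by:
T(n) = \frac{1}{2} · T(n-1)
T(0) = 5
Pure geometric recurrence with ratio \frac{1}{2}.
By induction T(n) = T(0) · (\frac{1}{2})^n = 5 \cdot 2^{- n}.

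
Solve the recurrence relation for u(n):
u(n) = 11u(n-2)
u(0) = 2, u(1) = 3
Characteristic equation: x² - 11 = 0.
Discriminant Δ = (0)² + 4·(11) = 44.
Roots r₁,₂ = (0 ± √44)/2, so r₁ = \sqrt{11}, r₂ = - \sqrt{11}.
General solution: u(n) = A·r₁^n + B·r₂^n.
From the initial conditions, A + B = 2 and r₁A + r₂B = 3.
Since r₁ - r₂ = √44: A = (3 - (2)r₂)/√44 = \frac{3 \sqrt{11}}{22} + 1, and B = 2 - A = 1 - \frac{3 \sqrt{11}}{22}.
So u(n) = \left(\frac{3 \sqrt{11}}{22} + 1\right)\left(\sqrt{11}\right)^n + \left(1 - \frac{3 \sqrt{11}}{22}\right)\left(- \sqrt{11}\right)^n.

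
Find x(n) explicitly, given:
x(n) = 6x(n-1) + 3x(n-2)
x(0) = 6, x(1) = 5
Characteristic equation: x² - 6x - 3 = 0.
Discriminant Δ = (6)² + 4·(3) = 48.
Roots r₁,₂ = (6 ± √48)/2, so r₁ = 3 + 2 \sqrt{3}, r₂ = 3 - 2 \sqrt{3}.
General solution: x(n) = A·r₁^n + B·r₂^n.
From the initial conditions, A + B = 6 and r₁A + r₂B = 5.
Since r₁ - r₂ = √48: A = (5 - (6)r₂)/√48 = 3 - \frac{13 \sqrt{3}}{12}, and B = 6 - A = \frac{13 \sqrt{3}}{12} + 3.
So x(n) = \left(3 - \frac{13 \sqrt{3}}{12}\right)\left(3 + 2 \sqrt{3}\right)^n + \left(\frac{13 \sqrt{3}}{12} + 3\right)\left(3 - 2 \sqrt{3}\right)^n.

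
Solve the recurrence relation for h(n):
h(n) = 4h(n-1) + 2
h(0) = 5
First-order linear non-homogeneous.
Homogeneous solution: h_h(n) = A·(4)^n.
Try constant particular solution h_p = K: K = 4K + 2 ⇒ K = - \frac{2}{3}.
General: h(n) = A·(4)^n - \frac{2}{3}.
Apply h(0) = 5: A - \frac{2}{3} = 5 ⇒ A = \frac{17}{3}.
So h(n) = \frac{17 \cdot 4^{n}}{3} - \frac{2}{3}.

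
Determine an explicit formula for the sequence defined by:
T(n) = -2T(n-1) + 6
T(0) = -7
First-order linear non-homogeneous.
Homogeneous solution: T_h(n) = A·(-2)^n.
Try constant particular solution T_p = K: K = -2K + 6 ⇒ K = 2.
General: T(n) = A·(-2)^n + 2.
Apply T(0) = -7: A + 2 = -7 ⇒ A = -9.
So T(n) = 2 - 9 \left(-2\right)^{n}.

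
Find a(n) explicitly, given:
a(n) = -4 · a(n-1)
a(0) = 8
Pure geometric recurrence with ratio -4.
By induction a(n) = a(0) · (-4)^n = 8 \left(-4\right)^{n}.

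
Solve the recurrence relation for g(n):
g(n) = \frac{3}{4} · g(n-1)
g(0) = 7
Pure geometric recurrence with ratio \frac{3}{4}.
By induction g(n) = g(0) · (\frac{3}{4})^n = 7 \left(\frac{3}{4}\right)^{n}.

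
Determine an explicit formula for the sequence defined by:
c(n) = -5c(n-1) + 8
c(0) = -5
First-order linear non-homogeneous.
Homogeneous solution: c_h(n) = A·(-5)^n.
Try constant particular solution c_p = K: K = -5K + 8 ⇒ K = \frac{4}{3}.
General: c(n) = A·(-5)^n + \frac{4}{3}.
Apply c(0) = -5: A + \frac{4}{3} = -5 ⇒ A = - \frac{19}{3}.
So c(n) = \frac{4}{3} - \frac{19 \left(-5\right)^{n}}{3}.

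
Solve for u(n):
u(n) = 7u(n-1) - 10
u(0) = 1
First-order linear non-homogeneous.
Homogeneous solution: u_h(n) = A·(7)^n.
Try constant particular solution u_p = K: K = 7K - 10 ⇒ K = \frac{5}{3}.
General: u(n) = A·(7)^n + \frac{5}{3}.
Apply u(0) = 1: A + \frac{5}{3} = 1 ⇒ A = - \frac{2}{3}.
So u(n) = \frac{5}{3} - \frac{2 \cdot 7^{n}}{3}.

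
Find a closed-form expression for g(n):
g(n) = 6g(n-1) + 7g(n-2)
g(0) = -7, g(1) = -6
Characteristic equation: x² - 6x - 7 = 0, which factors as (x - (-1))(x - (7)) = 0.
Roots r₁ = -1, r₂ = 7 (distinct).
General solution: g(n) = A·(-1)^n + B·(7)^n.
From g(0) = -7: A + B = -7.
From g(1) = -6: -A + 7B = -6.
Solving: A = - \frac{43}{8}, B = - \frac{13}{8}.
So g(n) = - \frac{43 \left(-1\right)^{n}}{8} - \frac{13 \cdot 7^{n}}{8}.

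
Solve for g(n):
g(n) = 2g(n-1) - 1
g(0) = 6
First-order linear non-homogeneous.
Homogeneous solution: g_h(n) = A·(2)^n.
Try constant particular solution g_p = K: K = 2K - 1 ⇒ K = 1.
General: g(n) = A·(2)^n + 1.
Apply g(0) = 6: A + 1 = 6 ⇒ A = 5.
So g(n) = 5 \cdot 2^{n} + 1.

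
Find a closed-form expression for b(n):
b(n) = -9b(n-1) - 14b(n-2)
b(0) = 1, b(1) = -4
Characteristic equation: x² + 9x + 14 = 0, which factors as (x - (-2))(x - (-7)) = 0.
Roots r₁ = -2, r₂ = -7 (distinct).
General solution: b(n) = A·(-2)^n + B·(-7)^n.
From b(0) = 1: A + B = 1.
From b(1) = -4: -2A - 7B = -4.
Solving: A = \frac{3}{5}, B = \frac{2}{5}.
So b(n) = \frac{3 \left(-2\right)^{n}}{5} + \frac{2 \left(-7\right)^{n}}{5}.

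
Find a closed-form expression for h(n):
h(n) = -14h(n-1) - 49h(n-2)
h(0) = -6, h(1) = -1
Characteristic equation: x² + 14x + 49 = 0, which is (x - (-7))².
Repeated root r = -7.
General solution: h(n) = (A + Bn)·(-7)^n.
From h(0) = -6: A = -6.
From h(1) = -1: (A + B)·(-7) = -1 ⇒ B = \frac{43}{7}.
So h(n) = \left(\frac{43 n}{7} - 6\right) \cdot (-7)^n.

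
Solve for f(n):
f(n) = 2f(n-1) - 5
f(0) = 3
First-order linear non-homogeneous.
Homogeneous solution: f_h(n) = A·(2)^n.
Try constant particular solution f_p = K: K = 2K - 5 ⇒ K = 5.
General: f(n) = A·(2)^n + 5.
Apply f(0) = 3: A + 5 = 3 ⇒ A = -2.
So f(n) = 5 - 2 \cdot 2^{n}.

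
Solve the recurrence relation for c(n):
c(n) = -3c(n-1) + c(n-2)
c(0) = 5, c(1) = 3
Characteristic equation: x² + 3x - 1 = 0.
Discriminant Δ = (-3)² + 4·(1) = 13.
Roots r₁,₂ = (-3 ± √13)/2, so r₁ = - \frac{3}{2} + \frac{\sqrt{13}}{2}, r₂ = - \frac{\sqrt{13}}{2} - \frac{3}{2}.
General solution: c(n) = A·r₁^n + B·r₂^n.
From the initial conditions, A + B = 5 and r₁A + r₂B = 3.
Since r₁ - r₂ = √13: A = (3 - (5)r₂)/√13 = \frac{5}{2} + \frac{21 \sqrt{13}}{26}, and B = 5 - A = \frac{5}{2} - \frac{21 \sqrt{13}}{26}.
So c(n) = \left(\frac{5}{2} + \frac{21 \sqrt{13}}{26}\right)\left(- \frac{3}{2} + \frac{\sqrt{13}}{2}\right)^n + \left(\frac{5}{2} - \frac{21 \sqrt{13}}{26}\right)\left(- \frac{\sqrt{13}}{2} - \frac{3}{2}\right)^n.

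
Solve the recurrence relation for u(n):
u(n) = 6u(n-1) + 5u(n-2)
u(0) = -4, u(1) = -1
Characteristic equation: x² - 6x - 5 = 0.
Discriminant Δ = (6)² + 4·(5) = 56.
Roots r₁,₂ = (6 ± √56)/2, so r₁ = 3 + \sqrt{14}, r₂ = 3 - \sqrt{14}.
General solution: u(n) = A·r₁^n + B·r₂^n.
From the initial conditions, A + B = -4 and r₁A + r₂B = -1.
Since r₁ - r₂ = √56: A = (-1 - (-4)r₂)/√56 = -2 + \frac{11 \sqrt{14}}{28}, and B = -4 - A = -2 - \frac{11 \sqrt{14}}{28}.
So u(n) = \left(-2 + \frac{11 \sqrt{14}}{28}\right)\left(3 + \sqrt{14}\right)^n + \left(-2 - \frac{11 \sqrt{14}}{28}\right)\left(3 - \sqrt{14}\right)^n.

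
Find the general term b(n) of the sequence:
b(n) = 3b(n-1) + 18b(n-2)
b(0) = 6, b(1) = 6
Characteristic equation: x² - 3x - 18 = 0, which factors as (x - (6))(x - (-3)) = 0.
Roots r₁ = 6, r₂ = -3 (distinct).
General solution: b(n) = A·(6)^n + B·(-3)^n.
From b(0) = 6: A + B = 6.
From b(1) = 6: 6A - 3B = 6.
Solving: A = \frac{8}{3}, B = \frac{10}{3}.
So b(n) = \frac{10 \left(-3\right)^{n}}{3} + \frac{8 \cdot 6^{n}}{3}.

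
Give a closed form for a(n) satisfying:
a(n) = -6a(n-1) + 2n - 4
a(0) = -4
First-order linear with linear forcing.
Homogeneous solution: a_h(n) = A·(-6)^n.
Try particular a_p(n) = pn + q. Substituting:
  pn + q = -6(p(n-1) + q) + 2n - 4.
Matching the n-coefficient: p = -6p + 2 ⇒ p = \frac{2}{7}.
Matching constants: q = 6p - 6q - 4 ⇒ q = - \frac{16}{49}.
General: a(n) = A·(-6)^n + \frac{2 n}{7} - \frac{16}{49}.
Apply a(0) = -4: A - \frac{16}{49} = -4 ⇒ A = - \frac{180}{49}.
So a(n) = - \frac{180 \left(-6\right)^{n}}{49} + \frac{2 n}{7} - \frac{16}{49}.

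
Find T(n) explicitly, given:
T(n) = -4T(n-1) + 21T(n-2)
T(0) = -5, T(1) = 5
Characteristic equation: x² + 4x - 21 = 0, which factors as (x - (3))(x - (-7)) = 0.
Roots r₁ = 3, r₂ = -7 (distinct).
General solution: T(n) = A·(3)^n + B·(-7)^n.
From T(0) = -5: A + B = -5.
From T(1) = 5: 3A - 7B = 5.
Solving: A = -3, B = -2.
So T(n) = - 2 \left(-7\right)^{n} - 3 \cdot 3^{n}.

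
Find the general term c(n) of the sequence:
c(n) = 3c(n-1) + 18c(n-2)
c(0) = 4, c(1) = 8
Characteristic equation: x² - 3x - 18 = 0, which factors as (x - (-3))(x - (6)) = 0.
Roots r₁ = -3, r₂ = 6 (distinct).
General solution: c(n) = A·(-3)^n + B·(6)^n.
From c(0) = 4: A + B = 4.
From c(1) = 8: -3A + 6B = 8.
Solving: A = \frac{16}{9}, B = \frac{20}{9}.
So c(n) = \frac{16 \left(-3\right)^{n}}{9} + \frac{20 \cdot 6^{n}}{9}.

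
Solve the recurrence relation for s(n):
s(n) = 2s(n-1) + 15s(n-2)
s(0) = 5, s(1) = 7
Characteristic equation: x² - 2x - 15 = 0, which factors as (x - (5))(x - (-3)) = 0.
Roots r₁ = 5, r₂ = -3 (distinct).
General solution: s(n) = A·(5)^n + B·(-3)^n.
From s(0) = 5: A + B = 5.
From s(1) = 7: 5A - 3B = 7.
Solving: A = \frac{11}{4}, B = \frac{9}{4}.
So s(n) = \frac{9 \left(-3\right)^{n}}{4} + \frac{11 \cdot 5^{n}}{4}.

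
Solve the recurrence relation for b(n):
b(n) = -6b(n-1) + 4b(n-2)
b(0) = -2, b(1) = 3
Characteristic equation: x² + 6x - 4 = 0.
Discriminant Δ = (-6)² + 4·(4) = 52.
Roots r₁,₂ = (-6 ± √52)/2, so r₁ = -3 + \sqrt{13}, r₂ = - \sqrt{13} - 3.
General solution: b(n) = A·r₁^n + B·r₂^n.
From the initial conditions, A + B = -2 and r₁A + r₂B = 3.
Since r₁ - r₂ = √52: A = (3 - (-2)r₂)/√52 = -1 - \frac{3 \sqrt{13}}{26}, and B = -2 - A = -1 + \frac{3 \sqrt{13}}{26}.
So b(n) = \left(-1 - \frac{3 \sqrt{13}}{26}\right)\left(-3 + \sqrt{13}\right)^n + \left(-1 + \frac{3 \sqrt{13}}{26}\right)\left(- \sqrt{13} - 3\right)^n.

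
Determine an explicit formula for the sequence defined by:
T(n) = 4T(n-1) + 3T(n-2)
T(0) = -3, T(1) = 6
Characteristic equation: x² - 4x - 3 = 0.
Discriminant Δ = (4)² + 4·(3) = 28.
Roots r₁,₂ = (4 ± √28)/2, so r₁ = 2 + \sqrt{7}, r₂ = 2 - \sqrt{7}.
General solution: T(n) = A·r₁^n + B·r₂^n.
From the initial conditions, A + B = -3 and r₁A + r₂B = 6.
Since r₁ - r₂ = √28: A = (6 - (-3)r₂)/√28 = - \frac{3}{2} + \frac{6 \sqrt{7}}{7}, and B = -3 - A = - \frac{6 \sqrt{7}}{7} - \frac{3}{2}.
So T(n) = \left(- \frac{3}{2} + \frac{6 \sqrt{7}}{7}\right)\left(2 + \sqrt{7}\right)^n + \left(- \frac{6 \sqrt{7}}{7} - \frac{3}{2}\right)\left(2 - \sqrt{7}\right)^n.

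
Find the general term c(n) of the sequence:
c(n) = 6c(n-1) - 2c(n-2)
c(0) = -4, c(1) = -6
Characteristic equation: x² - 6x + 2 = 0.
Discriminant Δ = (6)² + 4·(-2) = 28.
Roots r₁,₂ = (6 ± √28)/2, so r₁ = \sqrt{7} + 3, r₂ = 3 - \sqrt{7}.
General solution: c(n) = A·r₁^n + B·r₂^n.
From the initial conditions, A + B = -4 and r₁A + r₂B = -6.
Since r₁ - r₂ = √28: A = (-6 - (-4)r₂)/√28 = -2 + \frac{3 \sqrt{7}}{7}, and B = -4 - A = -2 - \frac{3 \sqrt{7}}{7}.
So c(n) = \left(-2 + \frac{3 \sqrt{7}}{7}\right)\left(\sqrt{7} + 3\right)^n + \left(-2 - \frac{3 \sqrt{7}}{7}\right)\left(3 - \sqrt{7}\right)^n.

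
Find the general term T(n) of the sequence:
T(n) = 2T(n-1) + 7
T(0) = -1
First-order linear non-homogeneous.
Homogeneous solution: T_h(n) = A·(2)^n.
Try constant particular solution T_p = K: K = 2K + 7 ⇒ K = -7.
General: T(n) = A·(2)^n - 7.
Apply T(0) = -1: A - 7 = -1 ⇒ A = 6.
So T(n) = 6 \cdot 2^{n} - 7.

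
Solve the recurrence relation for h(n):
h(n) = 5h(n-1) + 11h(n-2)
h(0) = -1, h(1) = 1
Characteristic equation: x² - 5x - 11 = 0.
Discriminant Δ = (5)² + 4·(11) = 69.
Roots r₁,₂ = (5 ± √69)/2, so r₁ = \frac{5}{2} + \frac{\sqrt{69}}{2}, r₂ = \frac{5}{2} - \frac{\sqrt{69}}{2}.
General solution: h(n) = A·r₁^n + B·r₂^n.
From the initial conditions, A + B = -1 and r₁A + r₂B = 1.
Since r₁ - r₂ = √69: A = (1 - (-1)r₂)/√69 = - \frac{1}{2} + \frac{7 \sqrt{69}}{138}, and B = -1 - A = - \frac{1}{2} - \frac{7 \sqrt{69}}{138}.
So h(n) = \left(- \frac{1}{2} + \frac{7 \sqrt{69}}{138}\right)\left(\frac{5}{2} + \frac{\sqrt{69}}{2}\right)^n + \left(- \frac{1}{2} - \frac{7 \sqrt{69}}{138}\right)\left(\frac{5}{2} - \frac{\sqrt{69}}{2}\right)^n.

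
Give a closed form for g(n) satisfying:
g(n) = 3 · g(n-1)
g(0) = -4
Pure geometric recurrence with ratio 3.
By induction g(n) = g(0) · (3)^n = - 4 \cdot 3^{n}.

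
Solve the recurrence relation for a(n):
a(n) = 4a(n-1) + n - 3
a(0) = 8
First-order linear with linear forcing.
Homogeneous solution: a_h(n) = A·(4)^n.
Try particular a_p(n) = pn + q. Substituting:
  pn + q = 4(p(n-1) + q) + n - 3.
Matching the n-coefficient: p = 4p + 1 ⇒ p = - \frac{1}{3}.
Matching constants: q = -4p + 4q - 3 ⇒ q = \frac{5}{9}.
General: a(n) = A·(4)^n - \frac{n}{3} + \frac{5}{9}.
Apply a(0) = 8: A + \frac{5}{9} = 8 ⇒ A = \frac{67}{9}.
So a(n) = \frac{67 \cdot 4^{n}}{9} - \frac{n}{3} + \frac{5}{9}.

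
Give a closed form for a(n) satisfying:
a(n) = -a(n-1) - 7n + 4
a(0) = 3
First-order linear with linear forcing.
Homogeneous solution: a_h(n) = A·(-1)^n.
Try particular a_p(n) = pn + q. Substituting:
  pn + q = -(p(n-1) + q) - 7n + 4.
Matching the n-coefficient: p = -p - 7 ⇒ p = - \frac{7}{2}.
Matching constants: q = p - q + 4 ⇒ q = \frac{1}{4}.
General: a(n) = A·(-1)^n - \frac{7 n}{2} + \frac{1}{4}.
Apply a(0) = 3: A + \frac{1}{4} = 3 ⇒ A = \frac{11}{4}.
So a(n) = \frac{11 \left(-1\right)^{n}}{4} - \frac{7 n}{2} + \frac{1}{4}.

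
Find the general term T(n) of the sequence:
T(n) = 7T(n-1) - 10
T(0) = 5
First-order linear non-homogeneous.
Homogeneous solution: T_h(n) = A·(7)^n.
Try constant particular solution T_p = K: K = 7K - 10 ⇒ K = \frac{5}{3}.
General: T(n) = A·(7)^n + \frac{5}{3}.
Apply T(0) = 5: A + \frac{5}{3} = 5 ⇒ A = \frac{10}{3}.
So T(n) = \frac{10 \cdot 7^{n}}{3} + \frac{5}{3}.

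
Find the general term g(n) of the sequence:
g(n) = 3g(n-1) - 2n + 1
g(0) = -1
First-order linear with linear forcing.
Homogeneous solution: g_h(n) = A·(3)^n.
Try particular g_p(n) = pn + q. Substituting:
  pn + q = 3(p(n-1) + q) - 2n + 1.
Matching the n-coefficient: p = 3p - 2 ⇒ p = 1.
Matching constants: q = -3p + 3q + 1 ⇒ q = 1.
General: g(n) = A·(3)^n + n + 1.
Apply g(0) = -1: A + 1 = -1 ⇒ A = -2.
So g(n) = - 2 \cdot 3^{n} + n + 1.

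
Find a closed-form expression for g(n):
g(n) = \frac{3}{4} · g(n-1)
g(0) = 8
Pure geometric recurrence with ratio \frac{3}{4}.
By induction g(n) = g(0) · (\frac{3}{4})^n = 8 \left(\frac{3}{4}\right)^{n}.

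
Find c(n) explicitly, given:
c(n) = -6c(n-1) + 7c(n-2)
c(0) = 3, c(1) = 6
Characteristic equation: x² + 6x - 7 = 0, which factors as (x - (-7))(x - (1)) = 0.
Roots r₁ = -7, r₂ = 1 (distinct).
General solution: c(n) = A·(-7)^n + B·(1)^n.
From c(0) = 3: A + B = 3.
From c(1) = 6: -7A + B = 6.
Solving: A = - \frac{3}{8}, B = \frac{27}{8}.
So c(n) = \frac{27}{8} - \frac{3 \left(-7\right)^{n}}{8}.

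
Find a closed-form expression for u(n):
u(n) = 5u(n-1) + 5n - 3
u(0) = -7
First-order linear with linear forcing.
Homogeneous solution: u_h(n) = A·(5)^n.
Try particular u_p(n) = pn + q. Substituting:
  pn + q = 5(p(n-1) + q) + 5n - 3.
Matching the n-coefficient: p = 5p + 5 ⇒ p = - \frac{5}{4}.
Matching constants: q = -5p + 5q - 3 ⇒ q = - \frac{13}{16}.
General: u(n) = A·(5)^n - \frac{5 n}{4} - \frac{13}{16}.
Apply u(0) = -7: A - \frac{13}{16} = -7 ⇒ A = - \frac{99}{16}.
So u(n) = - \frac{99 \cdot 5^{n}}{16} - \frac{5 n}{4} - \frac{13}{16}.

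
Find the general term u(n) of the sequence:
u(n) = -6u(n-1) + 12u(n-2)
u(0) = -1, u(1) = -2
Characteristic equation: x² + 6x - 12 = 0.
Discriminant Δ = (-6)² + 4·(12) = 84.
Roots r₁,₂ = (-6 ± √84)/2, so r₁ = -3 + \sqrt{21}, r₂ = - \sqrt{21} - 3.
General solution: u(n) = A·r₁^n + B·r₂^n.
From the initial conditions, A + B = -1 and r₁A + r₂B = -2.
Since r₁ - r₂ = √84: A = (-2 - (-1)r₂)/√84 = - \frac{5 \sqrt{21}}{42} - \frac{1}{2}, and B = -1 - A = - \frac{1}{2} + \frac{5 \sqrt{21}}{42}.
So u(n) = \left(- \frac{5 \sqrt{21}}{42} - \frac{1}{2}\right)\left(-3 + \sqrt{21}\right)^n + \left(- \frac{1}{2} + \frac{5 \sqrt{21}}{42}\right)\left(- \sqrt{21} - 3\right)^n.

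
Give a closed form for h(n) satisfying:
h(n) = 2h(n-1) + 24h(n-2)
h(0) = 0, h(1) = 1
Characteristic equation: x² - 2x - 24 = 0, which factors as (x - (-4))(x - (6)) = 0.
Roots r₁ = -4, r₂ = 6 (distinct).
General solution: h(n) = A·(-4)^n + B·(6)^n.
From h(0) = 0: A + B = 0.
From h(1) = 1: -4A + 6B = 1.
Solving: A = - \frac{1}{10}, B = \frac{1}{10}.
So h(n) = - \frac{\left(-4\right)^{n}}{10} + \frac{6^{n}}{10}.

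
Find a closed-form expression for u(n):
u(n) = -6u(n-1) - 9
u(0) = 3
First-order linear non-homogeneous.
Homogeneous solution: u_h(n) = A·(-6)^n.
Try constant particular solution u_p = K: K = -6K - 9 ⇒ K = - \frac{9}{7}.
General: u(n) = A·(-6)^n - \frac{9}{7}.
Apply u(0) = 3: A - \frac{9}{7} = 3 ⇒ A = \frac{30}{7}.
So u(n) = \frac{30 \left(-6\right)^{n}}{7} - \frac{9}{7}.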